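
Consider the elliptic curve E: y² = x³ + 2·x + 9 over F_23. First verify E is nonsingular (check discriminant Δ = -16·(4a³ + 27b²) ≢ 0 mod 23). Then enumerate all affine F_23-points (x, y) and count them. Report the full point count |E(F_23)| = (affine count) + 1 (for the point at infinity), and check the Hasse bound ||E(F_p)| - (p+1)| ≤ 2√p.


Affine points = {(0, 3), (0, 20), (1, 9), (1, 14), (4, 9), (4, 14), (5, 11), (5, 12), (8, 10), (8, 13), (12, 6), (12, 17), (13, 1), (13, 22), (18, 9), (18, 14), (19, 11), (19, 12), (22, 11), (22, 12)}; affine count = 20; |E(F_23)| = 21.

Discriminant check: Δ ∝ 4a³ + 27b² = 4·2³ + 27·9² = 4·8 + 27·81 ≡ 11 (mod 23). Nonzero ⇒ E is nonsingular.
For each x ∈ F_23, compute rhs = x³ + 2·x + 9 mod 23, then count y ∈ F_23 with y² ≡ rhs.
  x = 0: rhs = 9, matching y values: 3, 20 (2 points).
  x = 1: rhs = 12, matching y values: 9, 14 (2 points).
  x = 2: rhs = 21, matching y values: none (0 points).
  x = 3: rhs = 19, matching y values: none (0 points).
  x = 4: rhs = 12, matching y values: 9, 14 (2 points).
  x = 5: rhs = 6, matching y values: 11, 12 (2 points).
  x = 6: rhs = 7, matching y values: none (0 points).
  x = 7: rhs = 21, matching y values: none (0 points).
  x = 8: rhs = 8, matching y values: 10, 13 (2 points).
  x = 9: rhs = 20, matching y values: none (0 points).
  x = 10: rhs = 17, matching y values: none (0 points).
  x = 11: rhs = 5, matching y values: none (0 points).
  x = 12: rhs = 13, matching y values: 6, 17 (2 points).
  x = 13: rhs = 1, matching y values: 1, 22 (2 points).
  x = 14: rhs = 21, matching y values: none (0 points).
  x = 15: rhs = 10, matching y values: none (0 points).
  x = 16: rhs = 20, matching y values: none (0 points).
  x = 17: rhs = 11, matching y values: none (0 points).
  x = 18: rhs = 12, matching y values: 9, 14 (2 points).
  x = 19: rhs = 6, matching y values: 11, 12 (2 points).
  x = 20: rhs = 22, matching y values: none (0 points).
  x = 21: rhs = 20, matching y values: none (0 points).
  x = 22: rhs = 6, matching y values: 11, 12 (2 points).
Total affine count: 20.
Full point count |E(F_23)| = 20 + 1 = 21.
Hasse bound: |21 − (23+1)| = |-3| = 3 ≤ 2√23 ≈ 9.5917 ✓.


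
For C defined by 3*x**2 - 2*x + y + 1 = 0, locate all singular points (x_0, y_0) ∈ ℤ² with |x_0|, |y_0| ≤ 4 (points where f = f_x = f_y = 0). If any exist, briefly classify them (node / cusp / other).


No singular points in the scanned grid; C is smooth there.

Compute partial derivatives:
  f_x = 6*x - 2.
  f_y = 1.
f_y = 1 is a nonzero constant, so f_y never vanishes: no point (x, y) can satisfy f = f_x = f_y = 0. In particular no (x, y) ∈ {−4, ..., 4}² is singular; the curve is smooth.


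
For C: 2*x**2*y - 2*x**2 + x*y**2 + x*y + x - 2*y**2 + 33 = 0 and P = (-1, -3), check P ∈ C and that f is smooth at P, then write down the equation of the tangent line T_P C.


Tangent line at P: 23*x + 19*y + 80 = 0.

Step 1: f(-1, -3) = 0, so P lies on C.
Step 2: partial derivatives
  f_x(x, y) = 4*x*y - 4*x + y**2 + y + 1, f_y(x, y) = 2*x**2 + 2*x*y + x - 4*y.
  f_x(P) = 23, f_y(P) = 19 (gradient nonzero, so P is smooth).
Step 3: tangent line at P: 23·(x − -1) + 19·(y − -3) = 0.
Expanding: 23*x + 19*y + 80 = 0.


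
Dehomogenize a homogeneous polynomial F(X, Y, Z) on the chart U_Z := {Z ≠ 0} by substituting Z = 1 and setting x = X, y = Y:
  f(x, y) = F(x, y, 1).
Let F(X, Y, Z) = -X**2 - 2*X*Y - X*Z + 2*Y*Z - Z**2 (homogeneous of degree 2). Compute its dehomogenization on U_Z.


f(x, y) = -x**2 - 2*x*y - x + 2*y - 1

On U_Z we set Z = 1. Each monomial c·X^i·Y^j·Z^k in F becomes c·x^i·y^j·1^k = c·x^i·y^j.
Substituting Z = 1: F(X, Y, 1) = -x**2 - 2*x*y - x + 2*y - 1.
Note: deg(f) ≤ deg(F) = 2; strict inequality happens when F is divisible by Z (lost terms).


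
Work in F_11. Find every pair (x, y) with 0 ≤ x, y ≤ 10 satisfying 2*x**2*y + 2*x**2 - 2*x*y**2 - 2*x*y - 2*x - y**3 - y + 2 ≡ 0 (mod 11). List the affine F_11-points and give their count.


Affine F_11-points: {(0, 1), (0, 4), (0, 6), (2, 4), (2, 10), (3, 6), (4, 8), (4, 9), (7, 1), (8, 2), (9, 2), (9, 5), (9, 8)}; count = 13.

For each of the 121 pairs (x, y) ∈ F_11², evaluate f(x, y) mod 11. Record the zeros.
  x = 0: [0↦2, 1↦0, 2↦3, 3↦5, 4↦0, 5↦4, 6↦0, 7↦4, 8↦10, 9↦1, 10↦4]  zeros at y ∈ {1, 4, 6}
  x = 1: [0↦2, 1↦9, 2↦6, 3↦9, 4↦1, 5↦9, 6↦5, 7↦5, 8↦3, 9↦4, 10↦2]  zeros at y ∈ ∅
  x = 2: [0↦6, 1↦4, 2↦10, 3↦7, 4↦0, 5↦5, 6↦5, 7↦5, 8↦10, 9↦3, 10↦0]  zeros at y ∈ {4, 10}
  x = 3: [0↦3, 1↦7, 2↦4, 3↦10, 4↦8, 5↦3, 6↦0, 7↦4, 8↦9, 9↦9, 10↦9]  zeros at y ∈ {6}
  x = 4: [0↦4, 1↦7, 2↦10, 3↦7, 4↦3, 5↦3, 6↦1, 7↦2, 8↦0, 9↦0, 10↦7]  zeros at y ∈ {8, 9}
  x = 5: [0↦9, 1↦4, 2↦6, 3↦9, 4↦7, 5↦5, 6↦8, 7↦10, 8↦5, 9↦9, 10↦5]  zeros at y ∈ ∅
  x = 6: [0↦7, 1↦9, 2↦3, 3↦5, 4↦9, 5↦9, 6↦10, 7↦6, 8↦2, 9↦3, 10↦3]  zeros at y ∈ ∅
  x = 7: [0↦9, 1↦0, 2↦1, 3↦6, 4↦9, 5↦4, 6↦7, 7↦1, 8↦2, 9↦4, 10↦1]  zeros at y ∈ {1}
  x = 8: [0↦4, 1↦10, 2↦0, 3↦1, 4↦7, 5↦1, 6↦10, 7↦6, 8↦5, 9↦1, 10↦10]  zeros at y ∈ {2}
  x = 9: [0↦3, 1↦6, 2↦0, 3↦1, 4↦3, 5↦0, 6↦8, 7↦10, 8↦0, 9↦5, 10↦8]  zeros at y ∈ {2, 5, 8}
  x = 10: [0↦6, 1↦10, 2↦1, 3↦6, 4↦8, 5↦1, 6↦1, 7↦2, 8↦9, 9↦5, 10↦6]  zeros at y ∈ ∅
Collecting zeros: affine points = {(0, 1), (0, 4), (0, 6), (2, 4), (2, 10), (3, 6), (4, 8), (4, 9), (7, 1), (8, 2), (9, 2), (9, 5), (9, 8)}.
Total count |C(F_11)_aff| = 13.


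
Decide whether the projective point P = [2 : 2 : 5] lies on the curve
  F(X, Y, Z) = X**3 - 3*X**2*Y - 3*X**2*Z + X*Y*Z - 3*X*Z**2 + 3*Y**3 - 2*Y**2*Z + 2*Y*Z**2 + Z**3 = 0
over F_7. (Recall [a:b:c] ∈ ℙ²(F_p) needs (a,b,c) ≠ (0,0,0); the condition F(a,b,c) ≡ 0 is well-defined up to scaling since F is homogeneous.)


F(2,2,5) ≡ 3 (mod 7); P is NOT on the curve.

Evaluate F(2, 2, 5) term-by-term (mod 7).
  X**3 ↦ 1·8·1·1 = 8
  -3*X**2*Y ↦ -3·4·2·1 = -24
  -3*X**2*Z ↦ -3·4·1·5 = -60
  X*Y*Z ↦ 1·2·2·5 = 20
  -3*X*Z**2 ↦ -3·2·1·25 = -150
  3*Y**3 ↦ 3·1·8·1 = 24
  -2*Y**2*Z ↦ -2·1·4·5 = -40
  2*Y*Z**2 ↦ 2·1·2·25 = 100
  Z**3 ↦ 1·1·1·125 = 125
Sum: F(2, 2, 5) = (8) + (-24) + (-60) + (20) + (-150) + (24) + (-40) + (100) + (125) = 3.
Reducing mod 7: 3 ≡ 3 (mod 7).
Since F(a, b, c) ≡ 3 ≠ 0 (mod 7), P does NOT lie on the curve.


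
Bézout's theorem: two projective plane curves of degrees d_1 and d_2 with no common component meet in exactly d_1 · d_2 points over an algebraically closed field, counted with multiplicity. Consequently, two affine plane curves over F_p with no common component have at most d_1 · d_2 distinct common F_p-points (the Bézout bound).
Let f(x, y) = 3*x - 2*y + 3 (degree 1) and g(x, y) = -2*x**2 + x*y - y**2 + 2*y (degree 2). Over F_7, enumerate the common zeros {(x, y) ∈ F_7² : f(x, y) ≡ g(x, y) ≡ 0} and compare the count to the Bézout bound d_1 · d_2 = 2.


Common zeros: ∅; count = 0; Bézout bound = 2.

deg(f) = 1, deg(g) = 2, so Bézout bound = 2.
Scan x ∈ F_7. For each x, list the y ∈ F_7 with f(x, y) ≡ 0 and those with g(x, y) ≡ 0 (mod 7); the common zeros in that column are the intersection.
  x = 0: f ≡ 0 at y ∈ {5}; g ≡ 0 at y ∈ {0, 2}; common: ∅.
  x = 1: f ≡ 0 at y ∈ {3}; g ≡ 0 at y ∈ {1, 2}; common: ∅.
  x = 2: f ≡ 0 at y ∈ {1}; g ≡ 0 at y ∈ ∅; common: ∅.
  x = 3: f ≡ 0 at y ∈ {6}; g ≡ 0 at y ∈ {1, 4}; common: ∅.
  x = 4: f ≡ 0 at y ∈ {4}; g ≡ 0 at y ∈ ∅; common: ∅.
  x = 5: f ≡ 0 at y ∈ {2}; g ≡ 0 at y ∈ ∅; common: ∅.
  x = 6: f ≡ 0 at y ∈ {0}; g ≡ 0 at y ∈ {4}; common: ∅.
Collecting: common zeros = ∅, so the count is 0.
Comparison with the Bézout bound: 0 ≤ 2 = deg(f)·deg(g), as expected for curves with no common component (the affine F_7-count falls short of the bound because intersections may lie at infinity, over extension fields, or carry multiplicity).


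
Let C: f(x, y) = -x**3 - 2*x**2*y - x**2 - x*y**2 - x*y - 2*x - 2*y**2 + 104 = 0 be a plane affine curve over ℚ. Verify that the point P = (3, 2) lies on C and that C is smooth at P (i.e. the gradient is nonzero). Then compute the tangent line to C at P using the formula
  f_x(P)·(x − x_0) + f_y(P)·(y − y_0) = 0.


Tangent line at P: -65*x - 41*y + 277 = 0.

Step 1: f(3, 2) = 0, so P lies on C.
Step 2: partial derivatives
  f_x(x, y) = -3*x**2 - 4*x*y - 2*x - y**2 - y - 2, f_y(x, y) = -2*x**2 - 2*x*y - x - 4*y.
  f_x(P) = -65, f_y(P) = -41 (gradient nonzero, so P is smooth).
Step 3: tangent line at P: -65·(x − 3) + -41·(y − 2) = 0.
Expanding: -65*x - 41*y + 277 = 0.


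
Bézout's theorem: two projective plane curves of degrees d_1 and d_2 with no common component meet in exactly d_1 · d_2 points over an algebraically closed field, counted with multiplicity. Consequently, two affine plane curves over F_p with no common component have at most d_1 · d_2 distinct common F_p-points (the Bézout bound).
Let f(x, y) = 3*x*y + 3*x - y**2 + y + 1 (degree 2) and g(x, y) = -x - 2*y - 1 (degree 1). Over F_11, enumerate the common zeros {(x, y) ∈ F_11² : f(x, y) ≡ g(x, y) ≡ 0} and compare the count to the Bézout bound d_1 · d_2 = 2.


Common zeros: ∅; count = 0; Bézout bound = 2.

deg(f) = 2, deg(g) = 1, so Bézout bound = 2.
Scan x ∈ F_11. For each x, list the y ∈ F_11 with f(x, y) ≡ 0 and those with g(x, y) ≡ 0 (mod 11); the common zeros in that column are the intersection.
  x = 0: f ≡ 0 at y ∈ {4, 8}; g ≡ 0 at y ∈ {5}; common: ∅.
  x = 1: f ≡ 0 at y ∈ ∅; g ≡ 0 at y ∈ {10}; common: ∅.
  x = 2: f ≡ 0 at y ∈ {9}; g ≡ 0 at y ∈ {4}; common: ∅.
  x = 3: f ≡ 0 at y ∈ ∅; g ≡ 0 at y ∈ {9}; common: ∅.
  x = 4: f ≡ 0 at y ∈ {6, 7}; g ≡ 0 at y ∈ {3}; common: ∅.
  x = 5: f ≡ 0 at y ∈ {2, 3}; g ≡ 0 at y ∈ {8}; common: ∅.
  x = 6: f ≡ 0 at y ∈ ∅; g ≡ 0 at y ∈ {2}; common: ∅.
  x = 7: f ≡ 0 at y ∈ {0}; g ≡ 0 at y ∈ {7}; common: ∅.
  x = 8: f ≡ 0 at y ∈ ∅; g ≡ 0 at y ∈ {1}; common: ∅.
  x = 9: f ≡ 0 at y ∈ {1, 5}; g ≡ 0 at y ∈ {6}; common: ∅.
  x = 10: f ≡ 0 at y ∈ ∅; g ≡ 0 at y ∈ {0}; common: ∅.
Collecting: common zeros = ∅, so the count is 0.
Comparison with the Bézout bound: 0 ≤ 2 = deg(f)·deg(g), as expected for curves with no common component (the affine F_11-count falls short of the bound because intersections may lie at infinity, over extension fields, or carry multiplicity).


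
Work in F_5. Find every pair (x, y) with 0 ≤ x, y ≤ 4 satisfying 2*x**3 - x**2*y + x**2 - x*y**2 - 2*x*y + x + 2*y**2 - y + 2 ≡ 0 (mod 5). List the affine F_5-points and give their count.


Affine F_5-points: {(0, 4), (2, 1), (4, 0)}; count = 3.

For each of the 25 pairs (x, y) ∈ F_5², evaluate f(x, y) mod 5. Record the zeros.
  x = 0: [0↦2, 1↦3, 2↦3, 3↦2, 4↦0]  zeros at y ∈ {4}
  x = 1: [0↦1, 1↦3, 2↦2, 3↦3, 4↦1]  zeros at y ∈ ∅
  x = 2: [0↦4, 1↦0, 2↦1, 3↦2, 4↦3]  zeros at y ∈ {1}
  x = 3: [0↦3, 1↦1, 2↦2, 3↦1, 4↦3]  zeros at y ∈ ∅
  x = 4: [0↦0, 1↦3, 2↦2, 3↦2, 4↦3]  zeros at y ∈ {0}
Collecting zeros: affine points = {(0, 4), (2, 1), (4, 0)}.
Total count |C(F_5)_aff| = 3.


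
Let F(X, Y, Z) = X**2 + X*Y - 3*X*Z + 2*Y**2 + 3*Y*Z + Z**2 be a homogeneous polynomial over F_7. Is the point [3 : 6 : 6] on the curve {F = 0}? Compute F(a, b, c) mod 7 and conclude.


F(3,6,6) ≡ 0 (mod 7); P is on the curve.

Evaluate F(3, 6, 6) term-by-term (mod 7).
  X**2 ↦ 1·9·1·1 = 9
  X*Y ↦ 1·3·6·1 = 18
  -3*X*Z ↦ -3·3·1·6 = -54
  2*Y**2 ↦ 2·1·36·1 = 72
  3*Y*Z ↦ 3·1·6·6 = 108
  Z**2 ↦ 1·1·1·36 = 36
Sum: F(3, 6, 6) = (9) + (18) + (-54) + (72) + (108) + (36) = 189.
Reducing mod 7: 189 ≡ 0 (mod 7).
Since F(a, b, c) ≡ 0 (mod 7), P lies on the curve.


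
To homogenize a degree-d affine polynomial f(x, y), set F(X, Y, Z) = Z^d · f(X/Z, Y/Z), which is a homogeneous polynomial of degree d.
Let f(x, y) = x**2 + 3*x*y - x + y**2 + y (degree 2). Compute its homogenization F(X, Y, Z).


F(X, Y, Z) = X**2 + 3*X*Y - X*Z + Y**2 + Y*Z

deg(f) = 2.
Substitute x = X/Z, y = Y/Z into f, then multiply by Z^2.
  monomial 1·x^2·y^0 ↦ 1·X^2·Y^0·Z^0.
  monomial 3·x^1·y^1 ↦ 3·X^1·Y^1·Z^0.
  monomial -1·x^1·y^0 ↦ -1·X^1·Y^0·Z^1.
  monomial 1·x^0·y^2 ↦ 1·X^0·Y^2·Z^0.
  monomial 1·x^0·y^1 ↦ 1·X^0·Y^1·Z^1.
Collecting: F(X, Y, Z) = X**2 + 3*X*Y - X*Z + Y**2 + Y*Z.


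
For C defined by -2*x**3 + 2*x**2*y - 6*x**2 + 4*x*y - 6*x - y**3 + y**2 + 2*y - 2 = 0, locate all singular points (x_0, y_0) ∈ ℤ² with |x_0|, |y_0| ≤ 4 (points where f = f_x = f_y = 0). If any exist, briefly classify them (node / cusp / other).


Singular points: {(-1, 0)}; classification: cusp.

Compute partial derivatives:
  f_x = -6*x**2 + 4*x*y - 12*x + 4*y - 6.
  f_y = 2*x**2 + 4*x - 3*y**2 + 2*y + 2.
Scan x_0 ∈ {−4, ..., 4}. For each x_0, f_y(x_0, y) is a polynomial in y; find its integer roots y ∈ {−4, ..., 4}, then test f_x and f at those candidates.
  x = -4: f_y(-4, y) = -3*y**2 + 2*y + 18; no integer root y with |y| ≤ 4.
  x = -3: f_y(-3, y) = -3*y**2 + 2*y + 8; vanishes at y ∈ {2}. (-3, 2): f_x = -40 ≠ 0.
  x = -2: f_y(-2, y) = -3*y**2 + 2*y + 2; no integer root y with |y| ≤ 4.
  x = -1: f_y(-1, y) = -3*y**2 + 2*y; vanishes at y ∈ {0}. (-1, 0): f_x = 0, f = 0 — SINGULAR.
  x = 0: f_y(0, y) = -3*y**2 + 2*y + 2; no integer root y with |y| ≤ 4.
  x = 1: f_y(1, y) = -3*y**2 + 2*y + 8; vanishes at y ∈ {2}. (1, 2): f_x = -8 ≠ 0.
  x = 2: f_y(2, y) = -3*y**2 + 2*y + 18; no integer root y with |y| ≤ 4.
  x = 3: f_y(3, y) = -3*y**2 + 2*y + 32; no integer root y with |y| ≤ 4.
  x = 4: f_y(4, y) = -3*y**2 + 2*y + 50; no integer root y with |y| ≤ 4.
Only singular point on the grid: (-1, 0).
Classify: substitute x = -1 + u, y = 0 + v and expand: f = -2*u**3 + 2*u**2*v - v**3 + v**2.
No constant or linear terms (consistent with a singular point). Quadratic part: v**2. Cubic part: -2*u**3 + 2*u**2*v - v**3.
The quadratic part v**2 is a perfect square, so there is a single (double) tangent line v = 0, i.e. y = 0. Restricting the cubic part to that line (v = 0) leaves -2*u**3 ≠ 0, so f is not divisible by v and the branch is v² ≈ 2*u**3 to lowest order — this is a cusp.
Classification: cusp.


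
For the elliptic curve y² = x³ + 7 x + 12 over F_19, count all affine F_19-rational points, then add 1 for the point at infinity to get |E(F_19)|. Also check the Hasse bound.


Affine points = {(1, 1), (1, 18), (4, 3), (4, 16), (5, 1), (5, 18), (6, 2), (6, 17), (7, 9), (7, 10), (9, 5), (9, 14), (12, 0), (13, 1), (13, 18), (14, 2), (14, 17), (17, 3), (17, 16), (18, 2), (18, 17)}; affine count = 21; |E(F_19)| = 22.

Discriminant check: Δ ∝ 4a³ + 27b² = 4·7³ + 27·12² = 4·343 + 27·144 ≡ 16 (mod 19). Nonzero ⇒ E is nonsingular.
For each x ∈ F_19, compute rhs = x³ + 7·x + 12 mod 19, then count y ∈ F_19 with y² ≡ rhs.
  x = 0: rhs = 12, matching y values: none (0 points).
  x = 1: rhs = 1, matching y values: 1, 18 (2 points).
  x = 2: rhs = 15, matching y values: none (0 points).
  x = 3: rhs = 3, matching y values: none (0 points).
  x = 4: rhs = 9, matching y values: 3, 16 (2 points).
  x = 5: rhs = 1, matching y values: 1, 18 (2 points).
  x = 6: rhs = 4, matching y values: 2, 17 (2 points).
  x = 7: rhs = 5, matching y values: 9, 10 (2 points).
  x = 8: rhs = 10, matching y values: none (0 points).
  x = 9: rhs = 6, matching y values: 5, 14 (2 points).
  x = 10: rhs = 18, matching y values: none (0 points).
  x = 11: rhs = 14, matching y values: none (0 points).
  x = 12: rhs = 0, matching y values: 0 (1 points).
  x = 13: rhs = 1, matching y values: 1, 18 (2 points).
  x = 14: rhs = 4, matching y values: 2, 17 (2 points).
  x = 15: rhs = 15, matching y values: none (0 points).
  x = 16: rhs = 2, matching y values: none (0 points).
  x = 17: rhs = 9, matching y values: 3, 16 (2 points).
  x = 18: rhs = 4, matching y values: 2, 17 (2 points).
Total affine count: 21.
Full point count |E(F_19)| = 21 + 1 = 22.
Hasse bound: |22 − (19+1)| = |2| = 2 ≤ 2√19 ≈ 8.7178 ✓.


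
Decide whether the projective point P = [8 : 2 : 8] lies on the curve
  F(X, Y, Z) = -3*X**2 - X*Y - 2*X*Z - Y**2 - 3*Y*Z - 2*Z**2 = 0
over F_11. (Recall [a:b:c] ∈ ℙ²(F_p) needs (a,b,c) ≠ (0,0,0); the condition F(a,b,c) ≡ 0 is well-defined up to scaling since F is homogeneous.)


F(8,2,8) ≡ 1 (mod 11); P is NOT on the curve.

Evaluate F(8, 2, 8) term-by-term (mod 11).
  -3*X**2 ↦ -3·64·1·1 = -192
  -X*Y ↦ -1·8·2·1 = -16
  -2*X*Z ↦ -2·8·1·8 = -128
  -Y**2 ↦ -1·1·4·1 = -4
  -3*Y*Z ↦ -3·1·2·8 = -48
  -2*Z**2 ↦ -2·1·1·64 = -128
Sum: F(8, 2, 8) = (-192) + (-16) + (-128) + (-4) + (-48) + (-128) = -516.
Reducing mod 11: -516 ≡ 1 (mod 11).
Since F(a, b, c) ≡ 1 ≠ 0 (mod 11), P does NOT lie on the curve.


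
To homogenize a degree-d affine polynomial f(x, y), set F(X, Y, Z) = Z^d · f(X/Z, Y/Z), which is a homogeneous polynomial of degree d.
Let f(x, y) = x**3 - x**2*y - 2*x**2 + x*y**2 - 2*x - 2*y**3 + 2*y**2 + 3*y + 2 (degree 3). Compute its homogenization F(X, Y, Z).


F(X, Y, Z) = X**3 - X**2*Y - 2*X**2*Z + X*Y**2 - 2*X*Z**2 - 2*Y**3 + 2*Y**2*Z + 3*Y*Z**2 + 2*Z**3

deg(f) = 3.
Substitute x = X/Z, y = Y/Z into f, then multiply by Z^3.
  monomial 1·x^3·y^0 ↦ 1·X^3·Y^0·Z^0.
  monomial -1·x^2·y^1 ↦ -1·X^2·Y^1·Z^0.
  monomial -2·x^2·y^0 ↦ -2·X^2·Y^0·Z^1.
  monomial 1·x^1·y^2 ↦ 1·X^1·Y^2·Z^0.
  monomial -2·x^1·y^0 ↦ -2·X^1·Y^0·Z^2.
  monomial -2·x^0·y^3 ↦ -2·X^0·Y^3·Z^0.
  monomial 2·x^0·y^2 ↦ 2·X^0·Y^2·Z^1.
  monomial 3·x^0·y^1 ↦ 3·X^0·Y^1·Z^2.
  monomial 2·x^0·y^0 ↦ 2·X^0·Y^0·Z^3.
Collecting: F(X, Y, Z) = X**3 - X**2*Y - 2*X**2*Z + X*Y**2 - 2*X*Z**2 - 2*Y**3 + 2*Y**2*Z + 3*Y*Z**2 + 2*Z**3.


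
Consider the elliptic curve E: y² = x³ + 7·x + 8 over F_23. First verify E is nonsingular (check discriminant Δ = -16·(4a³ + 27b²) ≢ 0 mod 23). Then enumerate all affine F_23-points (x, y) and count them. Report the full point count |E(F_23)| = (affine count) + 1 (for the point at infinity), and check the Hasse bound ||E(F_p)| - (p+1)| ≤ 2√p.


Affine points = {(0, 10), (0, 13), (1, 4), (1, 19), (4, 10), (4, 13), (6, 6), (6, 17), (7, 3), (7, 20), (8, 1), (8, 22), (9, 8), (9, 15), (11, 6), (11, 17), (12, 7), (12, 16), (17, 7), (17, 16), (18, 3), (18, 20), (19, 10), (19, 13), (20, 11), (20, 12), (21, 3), (21, 20), (22, 0)}; affine count = 29; |E(F_23)| = 30.

Discriminant check: Δ ∝ 4a³ + 27b² = 4·7³ + 27·8² = 4·343 + 27·64 ≡ 18 (mod 23). Nonzero ⇒ E is nonsingular.
For each x ∈ F_23, compute rhs = x³ + 7·x + 8 mod 23, then count y ∈ F_23 with y² ≡ rhs.
  x = 0: rhs = 8, matching y values: 10, 13 (2 points).
  x = 1: rhs = 16, matching y values: 4, 19 (2 points).
  x = 2: rhs = 7, matching y values: none (0 points).
  x = 3: rhs = 10, matching y values: none (0 points).
  x = 4: rhs = 8, matching y values: 10, 13 (2 points).
  x = 5: rhs = 7, matching y values: none (0 points).
  x = 6: rhs = 13, matching y values: 6, 17 (2 points).
  x = 7: rhs = 9, matching y values: 3, 20 (2 points).
  x = 8: rhs = 1, matching y values: 1, 22 (2 points).
  x = 9: rhs = 18, matching y values: 8, 15 (2 points).
  x = 10: rhs = 20, matching y values: none (0 points).
  x = 11: rhs = 13, matching y values: 6, 17 (2 points).
  x = 12: rhs = 3, matching y values: 7, 16 (2 points).
  x = 13: rhs = 19, matching y values: none (0 points).
  x = 14: rhs = 21, matching y values: none (0 points).
  x = 15: rhs = 15, matching y values: none (0 points).
  x = 16: rhs = 7, matching y values: none (0 points).
  x = 17: rhs = 3, matching y values: 7, 16 (2 points).
  x = 18: rhs = 9, matching y values: 3, 20 (2 points).
  x = 19: rhs = 8, matching y values: 10, 13 (2 points).
  x = 20: rhs = 6, matching y values: 11, 12 (2 points).
  x = 21: rhs = 9, matching y values: 3, 20 (2 points).
  x = 22: rhs = 0, matching y values: 0 (1 points).
Total affine count: 29.
Full point count |E(F_23)| = 29 + 1 = 30.
Hasse bound: |30 − (23+1)| = |6| = 6 ≤ 2√23 ≈ 9.5917 ✓.


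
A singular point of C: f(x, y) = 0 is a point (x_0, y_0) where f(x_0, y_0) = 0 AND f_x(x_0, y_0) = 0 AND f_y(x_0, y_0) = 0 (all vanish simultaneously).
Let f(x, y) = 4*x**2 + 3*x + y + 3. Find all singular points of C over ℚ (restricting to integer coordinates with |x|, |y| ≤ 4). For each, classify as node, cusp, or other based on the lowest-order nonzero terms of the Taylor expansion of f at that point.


No singular points in the scanned grid; C is smooth there.

Compute partial derivatives:
  f_x = 8*x + 3.
  f_y = 1.
f_y = 1 is a nonzero constant, so f_y never vanishes: no point (x, y) can satisfy f = f_x = f_y = 0. In particular no (x, y) ∈ {−4, ..., 4}² is singular; the curve is smooth.


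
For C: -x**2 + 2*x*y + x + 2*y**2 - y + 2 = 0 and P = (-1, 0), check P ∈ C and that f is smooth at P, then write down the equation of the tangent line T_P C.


Tangent line at P: 3*x - 3*y + 3 = 0.

Step 1: f(-1, 0) = 0, so P lies on C.
Step 2: partial derivatives
  f_x(x, y) = -2*x + 2*y + 1, f_y(x, y) = 2*x + 4*y - 1.
  f_x(P) = 3, f_y(P) = -3 (gradient nonzero, so P is smooth).
Step 3: tangent line at P: 3·(x − -1) + -3·(y − 0) = 0.
Expanding: 3*x - 3*y + 3 = 0.


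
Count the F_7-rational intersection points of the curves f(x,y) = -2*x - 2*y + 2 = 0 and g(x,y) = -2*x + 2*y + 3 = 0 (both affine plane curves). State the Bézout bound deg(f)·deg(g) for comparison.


Common zeros: {(3, 5)}; count = 1; Bézout bound = 1.

deg(f) = 1, deg(g) = 1, so Bézout bound = 1.
Scan x ∈ F_7. For each x, list the y ∈ F_7 with f(x, y) ≡ 0 and those with g(x, y) ≡ 0 (mod 7); the common zeros in that column are the intersection.
  x = 0: f ≡ 0 at y ∈ {1}; g ≡ 0 at y ∈ {2}; common: ∅.
  x = 1: f ≡ 0 at y ∈ {0}; g ≡ 0 at y ∈ {3}; common: ∅.
  x = 2: f ≡ 0 at y ∈ {6}; g ≡ 0 at y ∈ {4}; common: ∅.
  x = 3: f ≡ 0 at y ∈ {5}; g ≡ 0 at y ∈ {5}; common: {5}.
  x = 4: f ≡ 0 at y ∈ {4}; g ≡ 0 at y ∈ {6}; common: ∅.
  x = 5: f ≡ 0 at y ∈ {3}; g ≡ 0 at y ∈ {0}; common: ∅.
  x = 6: f ≡ 0 at y ∈ {2}; g ≡ 0 at y ∈ {1}; common: ∅.
Collecting: common zeros = {(3, 5)}, so the count is 1.
Comparison with the Bézout bound: 1 ≤ 1 = deg(f)·deg(g), as expected for curves with no common component (the bound is attained).


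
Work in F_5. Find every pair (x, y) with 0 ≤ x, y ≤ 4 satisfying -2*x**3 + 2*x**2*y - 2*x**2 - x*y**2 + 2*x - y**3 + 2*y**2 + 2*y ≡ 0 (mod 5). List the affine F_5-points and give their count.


Affine F_5-points: {(0, 0), (2, 0), (4, 2), (4, 3)}; count = 4.

For each of the 25 pairs (x, y) ∈ F_5², evaluate f(x, y) mod 5. Record the zeros.
  x = 0: [0↦0, 1↦3, 2↦4, 3↦2, 4↦1]  zeros at y ∈ {0}
  x = 1: [0↦3, 1↦2, 2↦2, 3↦2, 4↦1]  zeros at y ∈ ∅
  x = 2: [0↦0, 1↦4, 2↦2, 3↦3, 4↦1]  zeros at y ∈ {0}
  x = 3: [0↦4, 1↦2, 2↦2, 3↦3, 4↦4]  zeros at y ∈ ∅
  x = 4: [0↦3, 1↦4, 2↦0, 3↦0, 4↦3]  zeros at y ∈ {2, 3}
Collecting zeros: affine points = {(0, 0), (2, 0), (4, 2), (4, 3)}.
Total count |C(F_5)_aff| = 4.


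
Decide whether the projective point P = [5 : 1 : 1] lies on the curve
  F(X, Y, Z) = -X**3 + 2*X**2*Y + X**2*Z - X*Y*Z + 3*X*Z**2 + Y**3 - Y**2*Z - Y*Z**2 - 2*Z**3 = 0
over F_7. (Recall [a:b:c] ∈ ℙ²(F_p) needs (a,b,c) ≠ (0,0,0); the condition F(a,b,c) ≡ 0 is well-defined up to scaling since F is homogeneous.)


F(5,1,1) ≡ 6 (mod 7); P is NOT on the curve.

Evaluate F(5, 1, 1) term-by-term (mod 7).
  -X**3 ↦ -1·125·1·1 = -125
  2*X**2*Y ↦ 2·25·1·1 = 50
  X**2*Z ↦ 1·25·1·1 = 25
  -X*Y*Z ↦ -1·5·1·1 = -5
  3*X*Z**2 ↦ 3·5·1·1 = 15
  Y**3 ↦ 1·1·1·1 = 1
  -Y**2*Z ↦ -1·1·1·1 = -1
  -Y*Z**2 ↦ -1·1·1·1 = -1
  -2*Z**3 ↦ -2·1·1·1 = -2
Sum: F(5, 1, 1) = (-125) + (50) + (25) + (-5) + (15) + (1) + (-1) + (-1) + (-2) = -43.
Reducing mod 7: -43 ≡ 6 (mod 7).
Since F(a, b, c) ≡ 6 ≠ 0 (mod 7), P does NOT lie on the curve.


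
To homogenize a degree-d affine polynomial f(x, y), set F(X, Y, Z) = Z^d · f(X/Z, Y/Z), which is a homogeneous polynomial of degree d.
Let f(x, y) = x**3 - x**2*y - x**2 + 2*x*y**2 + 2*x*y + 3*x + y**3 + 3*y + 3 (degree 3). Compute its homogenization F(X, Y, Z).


F(X, Y, Z) = X**3 - X**2*Y - X**2*Z + 2*X*Y**2 + 2*X*Y*Z + 3*X*Z**2 + Y**3 + 3*Y*Z**2 + 3*Z**3

deg(f) = 3.
Substitute x = X/Z, y = Y/Z into f, then multiply by Z^3.
  monomial 1·x^3·y^0 ↦ 1·X^3·Y^0·Z^0.
  monomial -1·x^2·y^1 ↦ -1·X^2·Y^1·Z^0.
  monomial -1·x^2·y^0 ↦ -1·X^2·Y^0·Z^1.
  monomial 2·x^1·y^2 ↦ 2·X^1·Y^2·Z^0.
  monomial 2·x^1·y^1 ↦ 2·X^1·Y^1·Z^1.
  monomial 3·x^1·y^0 ↦ 3·X^1·Y^0·Z^2.
  monomial 1·x^0·y^3 ↦ 1·X^0·Y^3·Z^0.
  monomial 3·x^0·y^1 ↦ 3·X^0·Y^1·Z^2.
  monomial 3·x^0·y^0 ↦ 3·X^0·Y^0·Z^3.
Collecting: F(X, Y, Z) = X**3 - X**2*Y - X**2*Z + 2*X*Y**2 + 2*X*Y*Z + 3*X*Z**2 + Y**3 + 3*Y*Z**2 + 3*Z**3.


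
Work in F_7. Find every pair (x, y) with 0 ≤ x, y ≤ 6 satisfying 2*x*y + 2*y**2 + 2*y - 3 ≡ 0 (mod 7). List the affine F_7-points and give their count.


Affine F_7-points: {(0, 3), (2, 5), (2, 6), (3, 1), (3, 2), (5, 4)}; count = 6.

For each of the 49 pairs (x, y) ∈ F_7², evaluate f(x, y) mod 7. Record the zeros.
  x = 0: [0↦4, 1↦1, 2↦2, 3↦0, 4↦2, 5↦1, 6↦4]  zeros at y ∈ {3}
  x = 1: [0↦4, 1↦3, 2↦6, 3↦6, 4↦3, 5↦4, 6↦2]  zeros at y ∈ ∅
  x = 2: [0↦4, 1↦5, 2↦3, 3↦5, 4↦4, 5↦0, 6↦0]  zeros at y ∈ {5, 6}
  x = 3: [0↦4, 1↦0, 2↦0, 3↦4, 4↦5, 5↦3, 6↦5]  zeros at y ∈ {1, 2}
  x = 4: [0↦4, 1↦2, 2↦4, 3↦3, 4↦6, 5↦6, 6↦3]  zeros at y ∈ ∅
  x = 5: [0↦4, 1↦4, 2↦1, 3↦2, 4↦0, 5↦2, 6↦1]  zeros at y ∈ {4}
  x = 6: [0↦4, 1↦6, 2↦5, 3↦1, 4↦1, 5↦5, 6↦6]  zeros at y ∈ ∅
Collecting zeros: affine points = {(0, 3), (2, 5), (2, 6), (3, 1), (3, 2), (5, 4)}.
Total count |C(F_7)_aff| = 6.


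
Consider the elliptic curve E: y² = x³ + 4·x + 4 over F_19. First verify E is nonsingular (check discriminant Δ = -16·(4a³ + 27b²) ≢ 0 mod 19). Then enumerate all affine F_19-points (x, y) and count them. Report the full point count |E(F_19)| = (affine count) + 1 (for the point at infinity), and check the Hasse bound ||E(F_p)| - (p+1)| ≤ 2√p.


Affine points = {(0, 2), (0, 17), (1, 3), (1, 16), (2, 1), (2, 18), (3, 9), (3, 10), (5, 4), (5, 15), (6, 4), (6, 15), (8, 4), (8, 15), (9, 3), (9, 16), (11, 7), (11, 12), (13, 7), (13, 12), (14, 7), (14, 12), (15, 0), (17, 8), (17, 11)}; affine count = 25; |E(F_19)| = 26.

Discriminant check: Δ ∝ 4a³ + 27b² = 4·4³ + 27·4² = 4·64 + 27·16 ≡ 4 (mod 19). Nonzero ⇒ E is nonsingular.
For each x ∈ F_19, compute rhs = x³ + 4·x + 4 mod 19, then count y ∈ F_19 with y² ≡ rhs.
  x = 0: rhs = 4, matching y values: 2, 17 (2 points).
  x = 1: rhs = 9, matching y values: 3, 16 (2 points).
  x = 2: rhs = 1, matching y values: 1, 18 (2 points).
  x = 3: rhs = 5, matching y values: 9, 10 (2 points).
  x = 4: rhs = 8, matching y values: none (0 points).
  x = 5: rhs = 16, matching y values: 4, 15 (2 points).
  x = 6: rhs = 16, matching y values: 4, 15 (2 points).
  x = 7: rhs = 14, matching y values: none (0 points).
  x = 8: rhs = 16, matching y values: 4, 15 (2 points).
  x = 9: rhs = 9, matching y values: 3, 16 (2 points).
  x = 10: rhs = 18, matching y values: none (0 points).
  x = 11: rhs = 11, matching y values: 7, 12 (2 points).
  x = 12: rhs = 13, matching y values: none (0 points).
  x = 13: rhs = 11, matching y values: 7, 12 (2 points).
  x = 14: rhs = 11, matching y values: 7, 12 (2 points).
  x = 15: rhs = 0, matching y values: 0 (1 points).
  x = 16: rhs = 3, matching y values: none (0 points).
  x = 17: rhs = 7, matching y values: 8, 11 (2 points).
  x = 18: rhs = 18, matching y values: none (0 points).
Total affine count: 25.
Full point count |E(F_19)| = 25 + 1 = 26.
Hasse bound: |26 − (19+1)| = |6| = 6 ≤ 2√19 ≈ 8.7178 ✓.


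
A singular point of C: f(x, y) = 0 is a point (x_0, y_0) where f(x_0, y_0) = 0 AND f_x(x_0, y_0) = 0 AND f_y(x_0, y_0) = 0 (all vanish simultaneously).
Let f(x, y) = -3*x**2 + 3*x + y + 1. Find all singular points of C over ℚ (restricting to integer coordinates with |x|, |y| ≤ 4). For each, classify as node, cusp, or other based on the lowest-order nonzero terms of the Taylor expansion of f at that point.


No singular points in the scanned grid; C is smooth there.

Compute partial derivatives:
  f_x = 3 - 6*x.
  f_y = 1.
f_y = 1 is a nonzero constant, so f_y never vanishes: no point (x, y) can satisfy f = f_x = f_y = 0. In particular no (x, y) ∈ {−4, ..., 4}² is singular; the curve is smooth.


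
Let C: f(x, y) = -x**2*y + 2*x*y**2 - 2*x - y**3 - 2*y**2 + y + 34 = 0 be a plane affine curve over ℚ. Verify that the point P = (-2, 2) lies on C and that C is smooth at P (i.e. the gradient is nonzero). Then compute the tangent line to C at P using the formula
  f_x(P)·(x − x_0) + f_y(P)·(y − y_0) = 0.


Tangent line at P: 14*x - 39*y + 106 = 0.

Step 1: f(-2, 2) = 0, so P lies on C.
Step 2: partial derivatives
  f_x(x, y) = -2*x*y + 2*y**2 - 2, f_y(x, y) = -x**2 + 4*x*y - 3*y**2 - 4*y + 1.
  f_x(P) = 14, f_y(P) = -39 (gradient nonzero, so P is smooth).
Step 3: tangent line at P: 14·(x − -2) + -39·(y − 2) = 0.
Expanding: 14*x - 39*y + 106 = 0.


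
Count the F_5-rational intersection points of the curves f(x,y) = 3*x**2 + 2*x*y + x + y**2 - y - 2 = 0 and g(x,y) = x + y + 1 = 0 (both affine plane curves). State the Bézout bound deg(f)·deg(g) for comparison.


Common zeros: {(0, 4), (4, 0)}; count = 2; Bézout bound = 2.

deg(f) = 2, deg(g) = 1, so Bézout bound = 2.
Scan x ∈ F_5. For each x, list the y ∈ F_5 with f(x, y) ≡ 0 and those with g(x, y) ≡ 0 (mod 5); the common zeros in that column are the intersection.
  x = 0: f ≡ 0 at y ∈ {2, 4}; g ≡ 0 at y ∈ {4}; common: {4}.
  x = 1: f ≡ 0 at y ∈ ∅; g ≡ 0 at y ∈ {3}; common: ∅.
  x = 2: f ≡ 0 at y ∈ {3, 4}; g ≡ 0 at y ∈ {2}; common: ∅.
  x = 3: f ≡ 0 at y ∈ ∅; g ≡ 0 at y ∈ {1}; common: ∅.
  x = 4: f ≡ 0 at y ∈ {0, 3}; g ≡ 0 at y ∈ {0}; common: {0}.
Collecting: common zeros = {(0, 4), (4, 0)}, so the count is 2.
Comparison with the Bézout bound: 2 ≤ 2 = deg(f)·deg(g), as expected for curves with no common component (the bound is attained).


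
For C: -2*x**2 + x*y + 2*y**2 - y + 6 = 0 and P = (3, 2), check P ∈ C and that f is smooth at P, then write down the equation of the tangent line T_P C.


Tangent line at P: -10*x + 10*y + 10 = 0.

Step 1: f(3, 2) = 0, so P lies on C.
Step 2: partial derivatives
  f_x(x, y) = -4*x + y, f_y(x, y) = x + 4*y - 1.
  f_x(P) = -10, f_y(P) = 10 (gradient nonzero, so P is smooth).
Step 3: tangent line at P: -10·(x − 3) + 10·(y − 2) = 0.
Expanding: -10*x + 10*y + 10 = 0.


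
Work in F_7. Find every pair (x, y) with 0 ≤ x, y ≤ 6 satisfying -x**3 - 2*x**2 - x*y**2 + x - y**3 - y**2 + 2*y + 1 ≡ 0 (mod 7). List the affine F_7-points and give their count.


Affine F_7-points: {(0, 2), (2, 5), (3, 3), (3, 4), (4, 0), (5, 5), (6, 1)}; count = 7.

For each of the 49 pairs (x, y) ∈ F_7², evaluate f(x, y) mod 7. Record the zeros.
  x = 0: [0↦1, 1↦1, 2↦0, 3↦6, 4↦6, 5↦1, 6↦6]  zeros at y ∈ {2}
  x = 1: [0↦6, 1↦5, 2↦1, 3↦2, 4↦2, 5↦2, 6↦3]  zeros at y ∈ ∅
  x = 2: [0↦1, 1↦6, 2↦6, 3↦2, 4↦2, 5↦0, 6↦4]  zeros at y ∈ {5}
  x = 3: [0↦1, 1↦5, 2↦2, 3↦0, 4↦0, 5↦3, 6↦3]  zeros at y ∈ {3, 4}
  x = 4: [0↦0, 1↦3, 2↦4, 3↦4, 4↦4, 5↦5, 6↦1]  zeros at y ∈ {0}
  x = 5: [0↦6, 1↦1, 2↦6, 3↦1, 4↦1, 5↦0, 6↦6]  zeros at y ∈ {5}
  x = 6: [0↦6, 1↦0, 2↦2, 3↦6, 4↦6, 5↦3, 6↦5]  zeros at y ∈ {1}
Collecting zeros: affine points = {(0, 2), (2, 5), (3, 3), (3, 4), (4, 0), (5, 5), (6, 1)}.
Total count |C(F_7)_aff| = 7.


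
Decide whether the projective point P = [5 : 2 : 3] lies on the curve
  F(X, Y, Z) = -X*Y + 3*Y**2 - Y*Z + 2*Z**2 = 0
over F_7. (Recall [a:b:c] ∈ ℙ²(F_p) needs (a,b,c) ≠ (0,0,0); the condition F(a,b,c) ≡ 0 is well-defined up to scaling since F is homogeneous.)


F(5,2,3) ≡ 0 (mod 7); P is on the curve.

Evaluate F(5, 2, 3) term-by-term (mod 7).
  -X*Y ↦ -1·5·2·1 = -10
  3*Y**2 ↦ 3·1·4·1 = 12
  -Y*Z ↦ -1·1·2·3 = -6
  2*Z**2 ↦ 2·1·1·9 = 18
Sum: F(5, 2, 3) = (-10) + (12) + (-6) + (18) = 14.
Reducing mod 7: 14 ≡ 0 (mod 7).
Since F(a, b, c) ≡ 0 (mod 7), P lies on the curve.


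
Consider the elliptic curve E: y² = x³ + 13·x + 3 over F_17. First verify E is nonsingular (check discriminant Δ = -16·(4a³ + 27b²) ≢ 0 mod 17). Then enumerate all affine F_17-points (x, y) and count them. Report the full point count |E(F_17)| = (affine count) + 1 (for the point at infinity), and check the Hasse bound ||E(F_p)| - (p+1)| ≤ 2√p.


Affine points = {(1, 0), (3, 1), (3, 16), (4, 0), (6, 5), (6, 12), (9, 4), (9, 13), (11, 7), (11, 10), (12, 0)}; affine count = 11; |E(F_17)| = 12.

Discriminant check: Δ ∝ 4a³ + 27b² = 4·13³ + 27·3² = 4·2197 + 27·9 ≡ 4 (mod 17). Nonzero ⇒ E is nonsingular.
For each x ∈ F_17, compute rhs = x³ + 13·x + 3 mod 17, then count y ∈ F_17 with y² ≡ rhs.
  x = 0: rhs = 3, matching y values: none (0 points).
  x = 1: rhs = 0, matching y values: 0 (1 points).
  x = 2: rhs = 3, matching y values: none (0 points).
  x = 3: rhs = 1, matching y values: 1, 16 (2 points).
  x = 4: rhs = 0, matching y values: 0 (1 points).
  x = 5: rhs = 6, matching y values: none (0 points).
  x = 6: rhs = 8, matching y values: 5, 12 (2 points).
  x = 7: rhs = 12, matching y values: none (0 points).
  x = 8: rhs = 7, matching y values: none (0 points).
  x = 9: rhs = 16, matching y values: 4, 13 (2 points).
  x = 10: rhs = 11, matching y values: none (0 points).
  x = 11: rhs = 15, matching y values: 7, 10 (2 points).
  x = 12: rhs = 0, matching y values: 0 (1 points).
  x = 13: rhs = 6, matching y values: none (0 points).
  x = 14: rhs = 5, matching y values: none (0 points).
  x = 15: rhs = 3, matching y values: none (0 points).
  x = 16: rhs = 6, matching y values: none (0 points).
Total affine count: 11.
Full point count |E(F_17)| = 11 + 1 = 12.
Hasse bound: |12 − (17+1)| = |-6| = 6 ≤ 2√17 ≈ 8.2462 ✓.


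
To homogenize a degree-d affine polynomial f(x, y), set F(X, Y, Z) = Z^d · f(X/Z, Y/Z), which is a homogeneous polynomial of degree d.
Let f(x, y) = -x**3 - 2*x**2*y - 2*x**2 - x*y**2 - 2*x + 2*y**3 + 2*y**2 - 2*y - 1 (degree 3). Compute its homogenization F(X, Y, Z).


F(X, Y, Z) = -X**3 - 2*X**2*Y - 2*X**2*Z - X*Y**2 - 2*X*Z**2 + 2*Y**3 + 2*Y**2*Z - 2*Y*Z**2 - Z**3

deg(f) = 3.
Substitute x = X/Z, y = Y/Z into f, then multiply by Z^3.
  monomial -1·x^3·y^0 ↦ -1·X^3·Y^0·Z^0.
  monomial -2·x^2·y^1 ↦ -2·X^2·Y^1·Z^0.
  monomial -2·x^2·y^0 ↦ -2·X^2·Y^0·Z^1.
  monomial -1·x^1·y^2 ↦ -1·X^1·Y^2·Z^0.
  monomial -2·x^1·y^0 ↦ -2·X^1·Y^0·Z^2.
  monomial 2·x^0·y^3 ↦ 2·X^0·Y^3·Z^0.
  monomial 2·x^0·y^2 ↦ 2·X^0·Y^2·Z^1.
  monomial -2·x^0·y^1 ↦ -2·X^0·Y^1·Z^2.
  monomial -1·x^0·y^0 ↦ -1·X^0·Y^0·Z^3.
Collecting: F(X, Y, Z) = -X**3 - 2*X**2*Y - 2*X**2*Z - X*Y**2 - 2*X*Z**2 + 2*Y**3 + 2*Y**2*Z - 2*Y*Z**2 - Z**3.


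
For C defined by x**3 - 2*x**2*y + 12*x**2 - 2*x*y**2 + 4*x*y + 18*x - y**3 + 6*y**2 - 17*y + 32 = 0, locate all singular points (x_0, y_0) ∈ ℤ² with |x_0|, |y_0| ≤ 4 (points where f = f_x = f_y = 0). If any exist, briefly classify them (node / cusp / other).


Singular points: {(-2, 3)}; classification: cusp.

Compute partial derivatives:
  f_x = 3*x**2 - 4*x*y + 24*x - 2*y**2 + 4*y + 18.
  f_y = -2*x**2 - 4*x*y + 4*x - 3*y**2 + 12*y - 17.
Scan x_0 ∈ {−4, ..., 4}. For each x_0, f_y(x_0, y) is a polynomial in y; find its integer roots y ∈ {−4, ..., 4}, then test f_x and f at those candidates.
  x = -4: f_y(-4, y) = -3*y**2 + 28*y - 65; no integer root y with |y| ≤ 4.
  x = -3: f_y(-3, y) = -3*y**2 + 24*y - 47; no integer root y with |y| ≤ 4.
  x = -2: f_y(-2, y) = -3*y**2 + 20*y - 33; vanishes at y ∈ {3}. (-2, 3): f_x = 0, f = 0 — SINGULAR.
  x = -1: f_y(-1, y) = -3*y**2 + 16*y - 23; no integer root y with |y| ≤ 4.
  x = 0: f_y(0, y) = -3*y**2 + 12*y - 17; no integer root y with |y| ≤ 4.
  x = 1: f_y(1, y) = -3*y**2 + 8*y - 15; no integer root y with |y| ≤ 4.
  x = 2: f_y(2, y) = -3*y**2 + 4*y - 17; no integer root y with |y| ≤ 4.
  x = 3: f_y(3, y) = -3*y**2 - 23; no integer root y with |y| ≤ 4.
  x = 4: f_y(4, y) = -3*y**2 - 4*y - 33; no integer root y with |y| ≤ 4.
Only singular point on the grid: (-2, 3).
Classify: substitute x = -2 + u, y = 3 + v and expand: f = u**3 - 2*u**2*v - 2*u*v**2 - v**3 + v**2.
No constant or linear terms (consistent with a singular point). Quadratic part: v**2. Cubic part: u**3 - 2*u**2*v - 2*u*v**2 - v**3.
The quadratic part v**2 is a perfect square, so there is a single (double) tangent line v = 0, i.e. y = 3. Restricting the cubic part to that line (v = 0) leaves u**3 ≠ 0, so f is not divisible by v and the branch is v² ≈ -u**3 to lowest order — this is a cusp.
Classification: cusp.


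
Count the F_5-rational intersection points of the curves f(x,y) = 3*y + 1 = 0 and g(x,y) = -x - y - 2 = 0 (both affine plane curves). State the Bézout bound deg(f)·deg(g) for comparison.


Common zeros: {(0, 3)}; count = 1; Bézout bound = 1.

deg(f) = 1, deg(g) = 1, so Bézout bound = 1.
Scan x ∈ F_5. For each x, list the y ∈ F_5 with f(x, y) ≡ 0 and those with g(x, y) ≡ 0 (mod 5); the common zeros in that column are the intersection.
  x = 0: f ≡ 0 at y ∈ {3}; g ≡ 0 at y ∈ {3}; common: {3}.
  x = 1: f ≡ 0 at y ∈ {3}; g ≡ 0 at y ∈ {2}; common: ∅.
  x = 2: f ≡ 0 at y ∈ {3}; g ≡ 0 at y ∈ {1}; common: ∅.
  x = 3: f ≡ 0 at y ∈ {3}; g ≡ 0 at y ∈ {0}; common: ∅.
  x = 4: f ≡ 0 at y ∈ {3}; g ≡ 0 at y ∈ {4}; common: ∅.
Collecting: common zeros = {(0, 3)}, so the count is 1.
Comparison with the Bézout bound: 1 ≤ 1 = deg(f)·deg(g), as expected for curves with no common component (the bound is attained).


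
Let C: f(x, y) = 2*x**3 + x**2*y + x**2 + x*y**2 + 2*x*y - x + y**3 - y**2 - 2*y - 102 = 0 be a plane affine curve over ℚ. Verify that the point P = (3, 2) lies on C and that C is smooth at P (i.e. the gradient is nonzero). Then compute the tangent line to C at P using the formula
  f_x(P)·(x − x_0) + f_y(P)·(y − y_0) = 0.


Tangent line at P: 79*x + 33*y - 303 = 0.

Step 1: f(3, 2) = 0, so P lies on C.
Step 2: partial derivatives
  f_x(x, y) = 6*x**2 + 2*x*y + 2*x + y**2 + 2*y - 1, f_y(x, y) = x**2 + 2*x*y + 2*x + 3*y**2 - 2*y - 2.
  f_x(P) = 79, f_y(P) = 33 (gradient nonzero, so P is smooth).
Step 3: tangent line at P: 79·(x − 3) + 33·(y − 2) = 0.
Expanding: 79*x + 33*y - 303 = 0.


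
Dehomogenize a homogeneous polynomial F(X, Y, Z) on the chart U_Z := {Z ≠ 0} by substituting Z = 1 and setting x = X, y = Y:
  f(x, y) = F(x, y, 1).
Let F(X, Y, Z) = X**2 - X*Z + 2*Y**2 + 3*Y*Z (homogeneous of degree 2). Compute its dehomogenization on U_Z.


f(x, y) = x**2 - x + 2*y**2 + 3*y

On U_Z we set Z = 1. Each monomial c·X^i·Y^j·Z^k in F becomes c·x^i·y^j·1^k = c·x^i·y^j.
Substituting Z = 1: F(X, Y, 1) = x**2 - x + 2*y**2 + 3*y.
Note: deg(f) ≤ deg(F) = 2; strict inequality happens when F is divisible by Z (lost terms).


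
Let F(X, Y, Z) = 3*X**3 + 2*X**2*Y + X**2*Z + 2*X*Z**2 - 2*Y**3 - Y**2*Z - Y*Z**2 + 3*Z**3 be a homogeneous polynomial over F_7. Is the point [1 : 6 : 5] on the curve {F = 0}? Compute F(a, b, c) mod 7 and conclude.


F(1,6,5) ≡ 5 (mod 7); P is NOT on the curve.

Evaluate F(1, 6, 5) term-by-term (mod 7).
  3*X**3 ↦ 3·1·1·1 = 3
  2*X**2*Y ↦ 2·1·6·1 = 12
  X**2*Z ↦ 1·1·1·5 = 5
  2*X*Z**2 ↦ 2·1·1·25 = 50
  -2*Y**3 ↦ -2·1·216·1 = -432
  -Y**2*Z ↦ -1·1·36·5 = -180
  -Y*Z**2 ↦ -1·1·6·25 = -150
  3*Z**3 ↦ 3·1·1·125 = 375
Sum: F(1, 6, 5) = (3) + (12) + (5) + (50) + (-432) + (-180) + (-150) + (375) = -317.
Reducing mod 7: -317 ≡ 5 (mod 7).
Since F(a, b, c) ≡ 5 ≠ 0 (mod 7), P does NOT lie on the curve.
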